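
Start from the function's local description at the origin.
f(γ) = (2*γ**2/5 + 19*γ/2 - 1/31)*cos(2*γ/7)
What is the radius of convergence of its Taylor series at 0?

The radius of convergence is infinite.

The factor cos(2*γ/7) is entire and contributes no finite singular point.
The polynomial part has no poles.
No finite singular points: the Taylor series at 0 converges everywhere.


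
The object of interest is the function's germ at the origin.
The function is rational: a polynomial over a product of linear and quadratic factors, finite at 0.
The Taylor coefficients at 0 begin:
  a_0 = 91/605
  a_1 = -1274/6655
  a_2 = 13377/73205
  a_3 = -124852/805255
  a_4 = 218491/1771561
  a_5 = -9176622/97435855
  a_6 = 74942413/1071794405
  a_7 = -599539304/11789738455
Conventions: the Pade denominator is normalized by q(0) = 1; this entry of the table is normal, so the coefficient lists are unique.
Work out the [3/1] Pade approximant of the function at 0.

Taylor coefficients needed (read off): a_0 = 91/605, a_1 = -1274/6655, a_2 = 13377/73205, a_3 = -124852/805255, a_4 = 218491/1771561.
Write the denominator as Q(μ) = 1 + q1*μ. Requiring Q*f - P = O(μ^5) with deg P <= 3 kills the coefficients of μ^4..μ^4 in Q*f:
  μ^4: a_4 + q1*a_3 = 0, i.e. 218491/1771561 + (-124852/805255)*q1 = 0.
Solving this linear system: q1 = 35/44.
The numerator is Q*f truncated at degree 3: P0 = a_0 = 91/605; P1 = a_1 + q1*a_0 = -1911/26620; P2 = a_2 + q1*a_1 = 4459/146410; P3 = a_3 + q1*a_2 = -31213/3221020.

The Pade approximant has numerator coefficients [91/605, -1911/26620, 4459/146410, -31213/3221020]; denominator coefficients [1, 35/44].


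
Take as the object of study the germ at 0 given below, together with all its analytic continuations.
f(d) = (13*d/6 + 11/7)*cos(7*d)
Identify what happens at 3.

The point is a regular point.

There is no denominator, hence no pole anywhere.
The factor cos(7*d) is entire.
So the germ continues analytically to 3.


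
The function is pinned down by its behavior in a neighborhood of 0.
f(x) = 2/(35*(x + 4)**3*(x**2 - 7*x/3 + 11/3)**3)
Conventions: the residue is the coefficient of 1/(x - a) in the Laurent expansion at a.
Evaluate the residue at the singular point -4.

The residue is 3322/2153670645.

At the order-3 pole -4 set g(x) = (x - (-4))^3*f(x) = 2/(35*(x**2 - 7*x/3 + 11/3)**3).
Order-3 pole: residue = g''(a)/2; g''(-4) = 6644/2153670645, so the residue is 3322/2153670645.


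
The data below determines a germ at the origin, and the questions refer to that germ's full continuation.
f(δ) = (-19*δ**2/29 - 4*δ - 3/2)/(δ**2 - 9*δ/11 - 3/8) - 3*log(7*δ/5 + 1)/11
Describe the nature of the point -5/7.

The term (-3/11)*log(1 - δ/(-5/7)) has argument 1 - -5/7/(-5/7) = 0 at -5/7: a logarithmic (infinitely-sheeted) branch point; the remaining terms are analytic or single-valued there.

The point is a logarithmic branch point.


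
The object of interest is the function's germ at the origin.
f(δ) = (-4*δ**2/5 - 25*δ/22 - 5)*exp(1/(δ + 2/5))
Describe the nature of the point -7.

The point is a regular point.

There is no denominator, hence no pole anywhere.
The essential point of exp(1/(δ - (-2/5))) is -2/5, not -7.
So the germ continues analytically to -7.


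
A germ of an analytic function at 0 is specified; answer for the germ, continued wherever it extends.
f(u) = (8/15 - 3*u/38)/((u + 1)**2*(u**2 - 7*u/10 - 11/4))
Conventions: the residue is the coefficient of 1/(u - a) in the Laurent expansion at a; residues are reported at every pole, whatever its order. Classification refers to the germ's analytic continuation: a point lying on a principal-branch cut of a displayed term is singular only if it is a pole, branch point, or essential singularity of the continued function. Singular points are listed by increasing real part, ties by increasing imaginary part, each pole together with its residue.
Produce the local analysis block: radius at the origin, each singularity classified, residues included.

Denominator factor (u + 1)^2: pole of order 2 at -1, modulus 1.
Denominator factor (u**2 - 7*u/10 - 11/4): discriminant 1149/100, real irrational roots 7/20 + (1/20)*sqrt(1149) and 7/20 - (1/20)*sqrt(1149); poles of order 1, moduli 7/20 + (1/20)*sqrt(1149) and -7/20 + (1/20)*sqrt(1149).
The radius of convergence is the smallest modulus among the singular points: 1.
The factor u**2 - 7*u/10 - 11/4 splits as (u - a)(u - a') with a = 7/20 - (1/20)*sqrt(1149), a' = 7/20 + (1/20)*sqrt(1149). At the order-1 pole a set g(u) = (u - a)*f(u) = [(8/15 - 3*u/38)/(u + 1)**2] / (u - a').
Simple pole: residue = g(a) at a = 7/20 - (1/20)*sqrt(1149), which is -733/931 - (226979/9627471)*sqrt(1149).
At the order-2 pole -1 set g(u) = (u - (-1))^2*f(u) = (8/15 - 3*u/38)/(u**2 - 7*u/10 - 11/4).
Order-2 pole: residue = g'(a); g'(-1) = 1466/931, so the residue is 1466/931.
The factor u**2 - 7*u/10 - 11/4 splits as (u - a)(u - a') with a = 7/20 + (1/20)*sqrt(1149), a' = 7/20 - (1/20)*sqrt(1149). At the order-1 pole a set g(u) = (u - a)*f(u) = [(8/15 - 3*u/38)/(u + 1)**2] / (u - a').
Simple pole: residue = g(a) at a = 7/20 + (1/20)*sqrt(1149), which is -733/931 + (226979/9627471)*sqrt(1149).
List the singular points by increasing real part (a conjugate pair: the negative imaginary part first).

Radius of convergence at 0: 1.
At 7/20 - (1/20)*sqrt(1149): a pole of order 1; residue -733/931 - (226979/9627471)*sqrt(1149).
At -1: a pole of order 2; residue 1466/931.
At 7/20 + (1/20)*sqrt(1149): a pole of order 1; residue -733/931 + (226979/9627471)*sqrt(1149).


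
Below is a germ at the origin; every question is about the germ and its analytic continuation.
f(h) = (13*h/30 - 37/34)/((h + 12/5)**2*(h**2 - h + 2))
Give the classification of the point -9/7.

The point is a regular point.

Denominator factors: h + 12/5 = 39/35 at h = -9/7; h**2 - h + 2 = 242/49 at h = -9/7 — none vanishes.
So the germ continues analytically to -9/7.


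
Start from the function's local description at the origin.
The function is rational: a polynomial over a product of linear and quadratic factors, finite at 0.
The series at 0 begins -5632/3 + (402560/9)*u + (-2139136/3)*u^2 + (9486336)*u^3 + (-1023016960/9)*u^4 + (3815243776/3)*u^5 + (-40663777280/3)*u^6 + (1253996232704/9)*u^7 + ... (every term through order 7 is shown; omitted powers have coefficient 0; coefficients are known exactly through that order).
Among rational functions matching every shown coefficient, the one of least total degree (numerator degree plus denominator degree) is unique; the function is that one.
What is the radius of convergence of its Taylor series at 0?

No rational of total degree below 4 reproduces all 8 coefficients; solving the [1/3] Pade equations on them gives f(u) = (-23*u/36 - 11/3)/(u + 1/8)**3, whose expansion matches every shown term.
Denominator factor (u + 1/8)^3: pole of order 3 at -1/8, modulus 1/8.
The radius of convergence is the smallest modulus among the singular points: 1/8.

The radius of convergence is 1/8.


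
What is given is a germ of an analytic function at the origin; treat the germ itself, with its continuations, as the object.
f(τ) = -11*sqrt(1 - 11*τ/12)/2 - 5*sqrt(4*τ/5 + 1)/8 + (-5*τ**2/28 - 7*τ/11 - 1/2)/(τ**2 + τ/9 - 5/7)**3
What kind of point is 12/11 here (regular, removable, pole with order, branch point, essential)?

The term (-11/2)*sqrt(1 - τ/(12/11)) has argument 1 - 12/11/(12/11) = 0 at 12/11: a square-root (algebraic, two-sheeted) branch point; the remaining terms are analytic or single-valued there.

The point is an algebraic (square-root) branch point.


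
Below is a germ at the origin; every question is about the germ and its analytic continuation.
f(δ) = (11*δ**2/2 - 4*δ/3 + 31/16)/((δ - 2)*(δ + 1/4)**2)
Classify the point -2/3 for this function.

Denominator factors: δ - 2 = -8/3 at δ = -2/3; δ + 1/4 = -5/12 at δ = -2/3 — none vanishes.
So the germ continues analytically to -2/3.

The point is a regular point.


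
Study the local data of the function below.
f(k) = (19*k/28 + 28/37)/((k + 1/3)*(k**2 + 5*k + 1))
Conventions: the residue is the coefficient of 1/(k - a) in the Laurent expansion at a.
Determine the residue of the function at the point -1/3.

The residue is -4947/5180.

At the order-1 pole -1/3 set g(k) = (k - (-1/3))*f(k) = (19*k/28 + 28/37)/(k**2 + 5*k + 1).
Simple pole: residue = g(a) at a = -1/3, which is -4947/5180.


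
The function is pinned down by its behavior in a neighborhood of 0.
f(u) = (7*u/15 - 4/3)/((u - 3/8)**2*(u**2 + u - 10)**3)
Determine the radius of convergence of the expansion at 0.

Denominator factor (u**2 + u - 10)^3: discriminant 41, real irrational roots -1/2 + (1/2)*sqrt(41) and -1/2 - (1/2)*sqrt(41); poles of order 3, moduli -1/2 + (1/2)*sqrt(41) and 1/2 + (1/2)*sqrt(41).
Denominator factor (u - 3/8)^2: pole of order 2 at 3/8, modulus 3/8.
The radius of convergence is the smallest modulus among the singular points: 3/8.

The radius of convergence is 3/8.


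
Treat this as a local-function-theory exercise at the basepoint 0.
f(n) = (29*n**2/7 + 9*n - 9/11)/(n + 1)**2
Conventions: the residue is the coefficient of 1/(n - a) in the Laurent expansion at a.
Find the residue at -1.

The residue is 5/7.

At the order-2 pole -1 set g(n) = (n - (-1))^2*f(n) = 29*n**2/7 + 9*n - 9/11.
Order-2 pole: residue = g'(a); g'(-1) = 5/7, so the residue is 5/7.


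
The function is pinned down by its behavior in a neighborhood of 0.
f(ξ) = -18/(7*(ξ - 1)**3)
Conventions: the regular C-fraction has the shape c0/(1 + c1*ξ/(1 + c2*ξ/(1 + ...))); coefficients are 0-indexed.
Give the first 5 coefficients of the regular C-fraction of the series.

Taylor coefficients (expand at 0): a_0 = 18/7, a_1 = 54/7, a_2 = 108/7, a_3 = 180/7, a_4 = 270/7.
c0 = a_0 = 18/7. Peel one level at a time: if S = 1 + c*ξ/S' with S'(0) = 1, then c is the ξ-coefficient of S and S' = c*ξ/(S - 1).
S_1 = c0/f = 1 + (-3)*ξ + (3)*ξ^2 + ...; c1 = -3.
S_2 = c1*ξ/(S_1 - 1) = 1 + (1)*ξ + (2/3)*ξ^2 + ...; c2 = 1.
S_3 = c2*ξ/(S_2 - 1) = 1 + (-2/3)*ξ + (1/9)*ξ^2 + ...; c3 = -2/3.
S_4 = c3*ξ/(S_3 - 1) = 1 + (1/6)*ξ + ...; c4 = 1/6.

The regular C-fraction coefficients are [18/7, -3, 1, -2/3, 1/6].


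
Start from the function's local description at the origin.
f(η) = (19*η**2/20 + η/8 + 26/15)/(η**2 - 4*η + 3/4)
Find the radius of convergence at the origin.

The radius of convergence is 2 - (1/2)*sqrt(13).

Denominator factor (η**2 - 4*η + 3/4): discriminant 13, real irrational roots 2 + (1/2)*sqrt(13) and 2 - (1/2)*sqrt(13); poles of order 1, moduli 2 + (1/2)*sqrt(13) and 2 - (1/2)*sqrt(13).
The radius of convergence is the smallest modulus among the singular points: 2 - (1/2)*sqrt(13).


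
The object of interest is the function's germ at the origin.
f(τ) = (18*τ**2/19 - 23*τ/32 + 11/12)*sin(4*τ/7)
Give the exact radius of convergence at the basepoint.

The radius of convergence is infinite.

The factor sin(4*τ/7) is entire and contributes no finite singular point.
The polynomial part has no poles.
No finite singular points: the Taylor series at 0 converges everywhere.


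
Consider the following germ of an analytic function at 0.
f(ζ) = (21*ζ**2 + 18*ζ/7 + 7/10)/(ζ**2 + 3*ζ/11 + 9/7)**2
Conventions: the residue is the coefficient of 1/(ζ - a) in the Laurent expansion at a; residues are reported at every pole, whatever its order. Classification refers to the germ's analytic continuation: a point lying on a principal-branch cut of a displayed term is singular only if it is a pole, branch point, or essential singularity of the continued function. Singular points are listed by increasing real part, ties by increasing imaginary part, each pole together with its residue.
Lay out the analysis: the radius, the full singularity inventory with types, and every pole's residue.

Radius of convergence at 0: (3/7)*sqrt(7).
At (-3/22) - ((9/154)*sqrt(371))*i: a pole of order 2; residue ((2548139/10238805)*sqrt(371))*i.
At (-3/22) + ((9/154)*sqrt(371))*i: a pole of order 2; residue -((2548139/10238805)*sqrt(371))*i.

Denominator factor (ζ**2 + 3*ζ/11 + 9/7)^2: discriminant -4293/847, complex-conjugate roots (-3/22) + ((9/154)*sqrt(371))*i and (-3/22) - ((9/154)*sqrt(371))*i; poles of order 2, moduli (3/7)*sqrt(7) and (3/7)*sqrt(7).
The radius of convergence is the smallest modulus among the singular points: (3/7)*sqrt(7).
The factor ζ**2 + 3*ζ/11 + 9/7 splits as (ζ - a)(ζ - a') with a = (-3/22) - ((9/154)*sqrt(371))*i, a' = (-3/22) + ((9/154)*sqrt(371))*i. At the order-2 pole a set g(ζ) = (ζ - a)^2*f(ζ) = [21*ζ**2 + 18*ζ/7 + 7/10] / (ζ - a')^2.
Order-2 pole: residue = g'(a); g'((-3/22) - ((9/154)*sqrt(371))*i) = ((2548139/10238805)*sqrt(371))*i, so the residue is ((2548139/10238805)*sqrt(371))*i.
The factor ζ**2 + 3*ζ/11 + 9/7 splits as (ζ - a)(ζ - a') with a = (-3/22) + ((9/154)*sqrt(371))*i, a' = (-3/22) - ((9/154)*sqrt(371))*i. At the order-2 pole a set g(ζ) = (ζ - a)^2*f(ζ) = [21*ζ**2 + 18*ζ/7 + 7/10] / (ζ - a')^2.
Order-2 pole: residue = g'(a); g'((-3/22) + ((9/154)*sqrt(371))*i) = -((2548139/10238805)*sqrt(371))*i, so the residue is -((2548139/10238805)*sqrt(371))*i.
List the singular points by increasing real part (a conjugate pair: the negative imaginary part first).


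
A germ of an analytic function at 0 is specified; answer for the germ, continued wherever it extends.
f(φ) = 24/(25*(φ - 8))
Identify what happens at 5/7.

Denominator factors: φ - 8 = -51/7 at φ = 5/7 — none vanishes.
So the germ continues analytically to 5/7.

The point is a regular point.


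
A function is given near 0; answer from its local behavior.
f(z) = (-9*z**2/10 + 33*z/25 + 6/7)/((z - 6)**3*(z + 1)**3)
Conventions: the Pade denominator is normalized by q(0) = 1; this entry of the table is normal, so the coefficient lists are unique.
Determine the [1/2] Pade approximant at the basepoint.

The Pade approximant has numerator coefficients [-1/252, -3460141/982270800]; denominator coefficients [1, 288085/155916, 52157/25986].

Taylor coefficients needed (expand at 0): a_0 = -1/252, a_1 = 2/525, a_2 = 1/1080, a_3 = -1819/194400.
Write the denominator as Q(z) = 1 + q1*z + q2*z^2. Requiring Q*f - P = O(z^4) with deg P <= 1 kills the coefficients of z^2..z^3 in Q*f:
  z^2: a_2 + q1*a_1 + q2*a_0 = 0, i.e. 1/1080 + (2/525)*q1 + (-1/252)*q2 = 0.
  z^3: a_3 + q1*a_2 + q2*a_1 = 0, i.e. -1819/194400 + (1/1080)*q1 + (2/525)*q2 = 0.
Solving this linear system: q1 = 288085/155916, q2 = 52157/25986.
The numerator is Q*f truncated at degree 1: P0 = a_0 = -1/252; P1 = a_1 + q1*a_0 = -3460141/982270800.


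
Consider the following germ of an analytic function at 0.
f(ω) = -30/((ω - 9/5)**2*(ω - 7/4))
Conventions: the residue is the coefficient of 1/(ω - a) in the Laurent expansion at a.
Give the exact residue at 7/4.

At the order-1 pole 7/4 set g(ω) = (ω - (7/4))*f(ω) = -30/(ω - 9/5)**2.
Simple pole: residue = g(a) at a = 7/4, which is -12000.

The residue is -12000.


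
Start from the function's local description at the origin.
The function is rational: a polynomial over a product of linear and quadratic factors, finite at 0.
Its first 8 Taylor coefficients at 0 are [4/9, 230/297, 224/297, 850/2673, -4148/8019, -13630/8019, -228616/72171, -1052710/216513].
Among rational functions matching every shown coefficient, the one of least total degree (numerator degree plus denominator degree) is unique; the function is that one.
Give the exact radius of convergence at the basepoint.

The radius of convergence is 1.

No rational of total degree below 5 reproduces all 8 coefficients; solving the [1/4] Pade equations on them gives f(d) = (1 - 35*d/22)/((d - 3/2)**2*(d - 1)**2), whose expansion matches every shown term.
Denominator factor (d - 3/2)^2: pole of order 2 at 3/2, modulus 3/2.
Denominator factor (d - 1)^2: pole of order 2 at 1, modulus 1.
The radius of convergence is the smallest modulus among the singular points: 1.


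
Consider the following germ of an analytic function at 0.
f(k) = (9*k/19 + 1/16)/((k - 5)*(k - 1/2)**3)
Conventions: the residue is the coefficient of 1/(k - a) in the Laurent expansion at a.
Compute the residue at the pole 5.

The residue is 739/27702.

At the order-1 pole 5 set g(k) = (k - (5))*f(k) = (9*k/19 + 1/16)/(k - 1/2)**3.
Simple pole: residue = g(a) at a = 5, which is 739/27702.


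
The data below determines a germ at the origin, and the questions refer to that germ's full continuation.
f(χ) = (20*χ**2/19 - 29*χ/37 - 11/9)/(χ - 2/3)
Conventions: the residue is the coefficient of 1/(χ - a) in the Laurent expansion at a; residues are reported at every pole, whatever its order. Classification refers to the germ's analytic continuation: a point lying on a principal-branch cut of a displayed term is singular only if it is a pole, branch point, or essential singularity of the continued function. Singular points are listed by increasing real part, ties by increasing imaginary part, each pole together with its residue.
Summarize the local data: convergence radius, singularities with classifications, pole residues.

Denominator factor (χ - 2/3): pole of order 1 at 2/3, modulus 2/3.
The radius of convergence is the smallest modulus among the singular points: 2/3.
At the order-1 pole 2/3 set g(χ) = (χ - (2/3))*f(χ) = 20*χ**2/19 - 29*χ/37 - 11/9.
Simple pole: residue = g(a) at a = 2/3, which is -2693/2109.

Radius of convergence at 0: 2/3.
At 2/3: a pole of order 1; residue -2693/2109.


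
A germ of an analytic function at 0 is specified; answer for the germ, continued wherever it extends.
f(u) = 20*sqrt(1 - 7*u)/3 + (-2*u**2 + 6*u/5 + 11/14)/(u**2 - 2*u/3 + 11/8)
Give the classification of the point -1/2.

The point is a regular point.

Denominator factors: u**2 - 2*u/3 + 11/8 = 47/24 at u = -1/2 — none vanishes.
Branch term sqrt(1 - u/(1/7)): argument at -1/2 is 9/2, nonzero, so -1/2 is not its branch point (a point on a principal cut is still regular for the continued germ).
So the germ continues analytically to -1/2.


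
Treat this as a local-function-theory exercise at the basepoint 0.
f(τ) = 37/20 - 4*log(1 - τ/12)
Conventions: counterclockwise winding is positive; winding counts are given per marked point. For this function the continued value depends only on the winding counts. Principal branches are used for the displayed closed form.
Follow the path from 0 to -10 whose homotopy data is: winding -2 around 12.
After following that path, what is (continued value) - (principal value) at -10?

Continued minus principal equals (16)*pi*i.

The rational part is single-valued and drops out of the difference; each branch term changes only by its own monodromy.
(-4)*log(1 - τ/(12)): each positive loop around 12 adds 2*pi*i to the log, so winding -2 contributes (-4)*(-2)*2*pi*i = (16)*pi*i.
Summing the contributions at τ = -10 gives (16)*pi*i.


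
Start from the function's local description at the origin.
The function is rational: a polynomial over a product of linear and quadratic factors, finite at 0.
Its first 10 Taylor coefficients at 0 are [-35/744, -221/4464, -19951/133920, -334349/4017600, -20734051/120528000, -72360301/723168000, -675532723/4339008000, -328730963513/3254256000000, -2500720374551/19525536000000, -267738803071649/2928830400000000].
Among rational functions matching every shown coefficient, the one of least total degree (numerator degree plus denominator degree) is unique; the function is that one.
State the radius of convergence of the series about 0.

The radius of convergence is -1/5 + (1/5)*sqrt(51).

No rational of total degree below 8 reproduces all 10 coefficients; solving the [2/6] Pade equations on them gives f(w) = (2*w**2 + w + 35/31)/((w**2 - 7*w/5 - 6)*(w**2 + 2*w/5 - 2)**2), whose expansion matches every shown term.
Denominator factor (w**2 + 2*w/5 - 2)^2: discriminant 204/25, real irrational roots -1/5 + (1/5)*sqrt(51) and -1/5 - (1/5)*sqrt(51); poles of order 2, moduli -1/5 + (1/5)*sqrt(51) and 1/5 + (1/5)*sqrt(51).
Denominator factor (w**2 - 7*w/5 - 6): discriminant 649/25, real irrational roots 7/10 + (1/10)*sqrt(649) and 7/10 - (1/10)*sqrt(649); poles of order 1, moduli 7/10 + (1/10)*sqrt(649) and -7/10 + (1/10)*sqrt(649).
The radius of convergence is the smallest modulus among the singular points: -1/5 + (1/5)*sqrt(51).


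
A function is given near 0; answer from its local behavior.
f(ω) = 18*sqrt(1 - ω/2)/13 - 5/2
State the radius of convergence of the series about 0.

Branch term (18/13)*sqrt(1 - ω/(2)): its argument vanishes at ω = 2, a square-root branch point, modulus 2.
The radius of convergence is the smallest modulus among the singular points: 2.

The radius of convergence is 2.


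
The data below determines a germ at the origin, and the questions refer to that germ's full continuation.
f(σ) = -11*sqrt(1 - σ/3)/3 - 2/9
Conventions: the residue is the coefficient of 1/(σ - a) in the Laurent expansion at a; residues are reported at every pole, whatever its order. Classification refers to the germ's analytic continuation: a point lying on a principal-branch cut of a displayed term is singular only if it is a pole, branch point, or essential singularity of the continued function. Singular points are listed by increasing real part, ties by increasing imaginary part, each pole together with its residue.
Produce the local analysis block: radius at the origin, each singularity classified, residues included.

Branch term (-11/3)*sqrt(1 - σ/(3)): its argument vanishes at σ = 3, a square-root branch point, modulus 3.
The radius of convergence is the smallest modulus among the singular points: 3.

Radius of convergence at 0: 3.
At 3: an algebraic (square-root) branch point.


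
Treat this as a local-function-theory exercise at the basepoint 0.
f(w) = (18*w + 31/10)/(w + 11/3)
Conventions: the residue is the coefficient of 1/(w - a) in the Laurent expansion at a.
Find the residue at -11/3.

The residue is -629/10.

At the order-1 pole -11/3 set g(w) = (w - (-11/3))*f(w) = 18*w + 31/10.
Simple pole: residue = g(a) at a = -11/3, which is -629/10.


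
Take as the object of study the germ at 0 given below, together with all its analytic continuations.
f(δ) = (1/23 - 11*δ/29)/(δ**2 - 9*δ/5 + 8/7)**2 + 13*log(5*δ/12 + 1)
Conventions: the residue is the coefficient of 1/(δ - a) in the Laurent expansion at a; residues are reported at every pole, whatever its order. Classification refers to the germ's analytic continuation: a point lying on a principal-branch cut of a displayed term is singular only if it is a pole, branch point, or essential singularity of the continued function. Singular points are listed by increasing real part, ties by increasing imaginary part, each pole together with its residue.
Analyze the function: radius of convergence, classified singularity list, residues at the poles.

Radius of convergence at 0: (2/7)*sqrt(14).
At -12/5: a logarithmic branch point.
At (9/10) - ((1/70)*sqrt(1631))*i: a pole of order 2; residue -((347725/36210763)*sqrt(1631))*i.
At (9/10) + ((1/70)*sqrt(1631))*i: a pole of order 2; residue ((347725/36210763)*sqrt(1631))*i.

Denominator factor (δ**2 - 9*δ/5 + 8/7)^2: discriminant -233/175, complex-conjugate roots (9/10) + ((1/70)*sqrt(1631))*i and (9/10) - ((1/70)*sqrt(1631))*i; poles of order 2, moduli (2/7)*sqrt(14) and (2/7)*sqrt(14).
Branch term (13)*log(1 - δ/(-12/5)): its argument vanishes at δ = -12/5, a logarithmic branch point, modulus 12/5.
The radius of convergence is the smallest modulus among the singular points: (2/7)*sqrt(14).
The branch term is analytic at (9/10) - ((1/70)*sqrt(1631))*i and contributes nothing to the residue; only the rational part matters.
The factor δ**2 - 9*δ/5 + 8/7 splits as (δ - a)(δ - a') with a = (9/10) - ((1/70)*sqrt(1631))*i, a' = (9/10) + ((1/70)*sqrt(1631))*i. At the order-2 pole a set g(δ) = (δ - a)^2*(rational part) = [1/23 - 11*δ/29] / (δ - a')^2.
Order-2 pole: residue = g'(a); g'((9/10) - ((1/70)*sqrt(1631))*i) = -((347725/36210763)*sqrt(1631))*i, so the residue is -((347725/36210763)*sqrt(1631))*i.
The branch term is analytic at (9/10) + ((1/70)*sqrt(1631))*i and contributes nothing to the residue; only the rational part matters.
The factor δ**2 - 9*δ/5 + 8/7 splits as (δ - a)(δ - a') with a = (9/10) + ((1/70)*sqrt(1631))*i, a' = (9/10) - ((1/70)*sqrt(1631))*i. At the order-2 pole a set g(δ) = (δ - a)^2*(rational part) = [1/23 - 11*δ/29] / (δ - a')^2.
Order-2 pole: residue = g'(a); g'((9/10) + ((1/70)*sqrt(1631))*i) = ((347725/36210763)*sqrt(1631))*i, so the residue is ((347725/36210763)*sqrt(1631))*i.
List the singular points by increasing real part (a conjugate pair: the negative imaginary part first).


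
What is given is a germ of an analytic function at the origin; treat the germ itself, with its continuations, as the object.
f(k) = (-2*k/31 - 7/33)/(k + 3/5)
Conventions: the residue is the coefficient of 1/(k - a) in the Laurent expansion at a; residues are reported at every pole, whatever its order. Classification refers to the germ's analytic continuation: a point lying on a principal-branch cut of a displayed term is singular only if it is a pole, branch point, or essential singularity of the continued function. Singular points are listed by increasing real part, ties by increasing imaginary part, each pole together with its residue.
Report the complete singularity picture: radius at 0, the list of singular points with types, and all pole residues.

Denominator factor (k + 3/5): pole of order 1 at -3/5, modulus 3/5.
The radius of convergence is the smallest modulus among the singular points: 3/5.
At the order-1 pole -3/5 set g(k) = (k - (-3/5))*f(k) = -2*k/31 - 7/33.
Simple pole: residue = g(a) at a = -3/5, which is -887/5115.

Radius of convergence at 0: 3/5.
At -3/5: a pole of order 1; residue -887/5115.


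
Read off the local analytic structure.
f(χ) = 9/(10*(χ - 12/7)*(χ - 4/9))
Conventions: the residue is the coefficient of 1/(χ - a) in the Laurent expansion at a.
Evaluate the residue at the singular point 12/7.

At the order-1 pole 12/7 set g(χ) = (χ - (12/7))*f(χ) = 9/(10*(χ - 4/9)).
Simple pole: residue = g(a) at a = 12/7, which is 567/800.

The residue is 567/800.


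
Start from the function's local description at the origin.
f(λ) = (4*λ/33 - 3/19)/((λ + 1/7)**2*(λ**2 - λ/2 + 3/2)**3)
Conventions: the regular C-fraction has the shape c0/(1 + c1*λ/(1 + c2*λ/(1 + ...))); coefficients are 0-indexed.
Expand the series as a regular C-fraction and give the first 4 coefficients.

The regular C-fraction coefficients are [-392/171, 1363/99, -469492/134937, 985871007/319958798].

Taylor coefficients (expand at 0): a_0 = -392/171, a_1 = 534296/16929, a_2 = -5497016/16929, a_3 = 50827112/16929.
c0 = a_0 = -392/171. Peel one level at a time: if S = 1 + c*λ/S' with S'(0) = 1, then c is the λ-coefficient of S and S' = c*λ/(S - 1).
S_1 = c0/f = 1 + (1363/99)*λ + (469492/9801)*λ^2 + ...; c1 = 1363/99.
S_2 = c1*λ/(S_1 - 1) = 1 + (-469492/134937)*λ + (19916586/1857769)*λ^2 + ...; c2 = -469492/134937.
S_3 = c2*λ/(S_2 - 1) = 1 + (985871007/319958798)*λ + ...; c3 = 985871007/319958798.


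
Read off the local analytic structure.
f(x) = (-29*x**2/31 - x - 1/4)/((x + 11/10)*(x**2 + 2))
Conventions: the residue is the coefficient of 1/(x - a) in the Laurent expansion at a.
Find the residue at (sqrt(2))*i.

The factor x**2 + 2 splits as (x - a)(x - a') with a = (sqrt(2))*i, a' = -(sqrt(2))*i. At the order-1 pole a set g(x) = (x - a)*f(x) = [(-29*x**2/31 - x - 1/4)/(x + 11/10)] / (x - a').
Simple pole: residue = g(a) at a = (sqrt(2))*i, which is (-8435/19902) + ((1345/79608)*sqrt(2))*i.

The residue is (-8435/19902) + ((1345/79608)*sqrt(2))*i.


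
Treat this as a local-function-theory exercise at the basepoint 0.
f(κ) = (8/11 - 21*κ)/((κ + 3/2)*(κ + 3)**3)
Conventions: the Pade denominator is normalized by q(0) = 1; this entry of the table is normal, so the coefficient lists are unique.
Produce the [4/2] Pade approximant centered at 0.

Taylor coefficients needed (expand at 0): a_0 = 16/891, a_1 = -1466/2673, a_2 = 7186/8019, a_3 = -7616/8019, a_4 = 604/729, a_5 = -46906/72171, a_6 = 310990/649539.
Write the denominator as Q(κ) = 1 + q1*κ + q2*κ^2. Requiring Q*f - P = O(κ^7) with deg P <= 4 kills the coefficients of κ^5..κ^6 in Q*f:
  κ^5: a_5 + q1*a_4 + q2*a_3 = 0, i.e. -46906/72171 + (604/729)*q1 + (-7616/8019)*q2 = 0.
  κ^6: a_6 + q1*a_5 + q2*a_4 = 0, i.e. 310990/649539 + (-46906/72171)*q1 + (604/729)*q2 = 0.
Solving this linear system: q1 = 4195109/3465738, q2 = 2576063/6931476.
The numerator is Q*f truncated at degree 4: P0 = a_0 = 16/891; P1 = a_1 + q1*a_0 = -813234446/1543986279; P2 = a_2 + q1*a_1 + q2*a_0 = 1106696737/4631958837; P3 = a_3 + q1*a_2 + q2*a_1 = -1913769871/27791753022; P4 = a_4 + q1*a_3 + q2*a_2 = 151901/12707706.

The Pade approximant has numerator coefficients [16/891, -813234446/1543986279, 1106696737/4631958837, -1913769871/27791753022, 151901/12707706]; denominator coefficients [1, 4195109/3465738, 2576063/6931476].


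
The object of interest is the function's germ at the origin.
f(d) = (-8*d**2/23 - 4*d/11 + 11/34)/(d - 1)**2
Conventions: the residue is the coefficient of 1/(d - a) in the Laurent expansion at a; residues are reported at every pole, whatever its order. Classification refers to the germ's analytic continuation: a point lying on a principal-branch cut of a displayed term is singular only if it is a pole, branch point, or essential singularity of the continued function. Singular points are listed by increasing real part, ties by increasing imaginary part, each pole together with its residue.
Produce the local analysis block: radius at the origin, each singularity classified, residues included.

Denominator factor (d - 1)^2: pole of order 2 at 1, modulus 1.
The radius of convergence is the smallest modulus among the singular points: 1.
At the order-2 pole 1 set g(d) = (d - (1))^2*f(d) = -8*d**2/23 - 4*d/11 + 11/34.
Order-2 pole: residue = g'(a); g'(1) = -268/253, so the residue is -268/253.

Radius of convergence at 0: 1.
At 1: a pole of order 2; residue -268/253.


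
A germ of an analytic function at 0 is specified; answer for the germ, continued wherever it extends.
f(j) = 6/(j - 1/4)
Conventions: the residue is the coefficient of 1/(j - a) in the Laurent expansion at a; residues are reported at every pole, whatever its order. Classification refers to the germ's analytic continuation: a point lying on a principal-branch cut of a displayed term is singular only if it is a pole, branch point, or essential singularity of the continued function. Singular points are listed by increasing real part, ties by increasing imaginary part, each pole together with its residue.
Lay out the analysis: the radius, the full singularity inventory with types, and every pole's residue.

Denominator factor (j - 1/4): pole of order 1 at 1/4, modulus 1/4.
The radius of convergence is the smallest modulus among the singular points: 1/4.
At the order-1 pole 1/4 set g(j) = (j - (1/4))*f(j) = 6.
Simple pole: residue = g(a) at a = 1/4, which is 6.

Radius of convergence at 0: 1/4.
At 1/4: a pole of order 1; residue 6.


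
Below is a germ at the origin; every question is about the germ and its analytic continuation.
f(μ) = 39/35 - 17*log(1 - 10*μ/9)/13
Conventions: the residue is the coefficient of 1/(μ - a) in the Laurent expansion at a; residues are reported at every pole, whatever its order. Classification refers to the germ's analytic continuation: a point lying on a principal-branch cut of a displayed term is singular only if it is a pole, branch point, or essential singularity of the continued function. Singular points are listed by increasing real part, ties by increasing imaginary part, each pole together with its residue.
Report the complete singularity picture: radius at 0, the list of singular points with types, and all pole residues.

Radius of convergence at 0: 9/10.
At 9/10: a logarithmic branch point.

Branch term (-17/13)*log(1 - μ/(9/10)): its argument vanishes at μ = 9/10, a logarithmic branch point, modulus 9/10.
The radius of convergence is the smallest modulus among the singular points: 9/10.


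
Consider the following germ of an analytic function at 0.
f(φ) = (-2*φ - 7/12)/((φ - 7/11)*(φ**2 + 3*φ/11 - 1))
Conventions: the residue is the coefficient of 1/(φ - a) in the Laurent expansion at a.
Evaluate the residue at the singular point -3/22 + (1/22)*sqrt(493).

The residue is -2695/1224 - (4279/35496)*sqrt(493).

The factor φ**2 + 3*φ/11 - 1 splits as (φ - a)(φ - a') with a = -3/22 + (1/22)*sqrt(493), a' = -3/22 - (1/22)*sqrt(493). At the order-1 pole a set g(φ) = (φ - a)*f(φ) = [(-2*φ - 7/12)/(φ - 7/11)] / (φ - a').
Simple pole: residue = g(a) at a = -3/22 + (1/22)*sqrt(493), which is -2695/1224 - (4279/35496)*sqrt(493).


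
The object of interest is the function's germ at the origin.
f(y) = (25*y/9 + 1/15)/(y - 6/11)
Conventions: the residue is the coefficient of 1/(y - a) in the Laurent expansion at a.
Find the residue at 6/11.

The residue is 87/55.

At the order-1 pole 6/11 set g(y) = (y - (6/11))*f(y) = 25*y/9 + 1/15.
Simple pole: residue = g(a) at a = 6/11, which is 87/55.


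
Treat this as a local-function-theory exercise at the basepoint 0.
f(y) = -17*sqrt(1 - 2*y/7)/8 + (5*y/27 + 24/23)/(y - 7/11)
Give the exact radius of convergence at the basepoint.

The radius of convergence is 7/11.

Denominator factor (y - 7/11): pole of order 1 at 7/11, modulus 7/11.
Branch term (-17/8)*sqrt(1 - y/(7/2)): its argument vanishes at y = 7/2, a square-root branch point, modulus 7/2.
The radius of convergence is the smallest modulus among the singular points: 7/11.


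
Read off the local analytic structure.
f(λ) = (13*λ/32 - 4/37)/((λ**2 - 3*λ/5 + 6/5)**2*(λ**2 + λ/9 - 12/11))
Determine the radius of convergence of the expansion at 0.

The radius of convergence is -1/18 + (1/198)*sqrt(42889).

Denominator factor (λ**2 + λ/9 - 12/11): discriminant 3899/891, real irrational roots -1/18 + (1/198)*sqrt(42889) and -1/18 - (1/198)*sqrt(42889); poles of order 1, moduli -1/18 + (1/198)*sqrt(42889) and 1/18 + (1/198)*sqrt(42889).
Denominator factor (λ**2 - 3*λ/5 + 6/5)^2: discriminant -111/25, complex-conjugate roots (3/10) + ((1/10)*sqrt(111))*i and (3/10) - ((1/10)*sqrt(111))*i; poles of order 2, moduli (1/5)*sqrt(30) and (1/5)*sqrt(30).
The radius of convergence is the smallest modulus among the singular points: -1/18 + (1/198)*sqrt(42889).


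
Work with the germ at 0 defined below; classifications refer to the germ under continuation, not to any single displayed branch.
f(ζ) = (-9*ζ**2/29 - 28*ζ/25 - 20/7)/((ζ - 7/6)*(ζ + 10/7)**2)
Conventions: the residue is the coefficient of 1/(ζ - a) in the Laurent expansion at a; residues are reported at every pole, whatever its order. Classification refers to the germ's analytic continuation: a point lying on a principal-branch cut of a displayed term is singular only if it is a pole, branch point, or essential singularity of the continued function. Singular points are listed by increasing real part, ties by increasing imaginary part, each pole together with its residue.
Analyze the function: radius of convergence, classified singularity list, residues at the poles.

Denominator factor (ζ - 7/6): pole of order 1 at 7/6, modulus 7/6.
Denominator factor (ζ + 10/7)^2: pole of order 2 at -10/7, modulus 10/7.
The radius of convergence is the smallest modulus among the singular points: 7/6.
At the order-2 pole -10/7 set g(ζ) = (ζ - (-10/7))^2*f(ζ) = (-9*ζ**2/29 - 28*ζ/25 - 20/7)/(ζ - 7/6).
Order-2 pole: residue = g'(a); g'(-10/7) = 3192096/8613725, so the residue is 3192096/8613725.
At the order-1 pole 7/6 set g(ζ) = (ζ - (7/6))*f(ζ) = (-9*ζ**2/29 - 28*ζ/25 - 20/7)/(ζ + 10/7)**2.
Simple pole: residue = g(a) at a = 7/6, which is -5865321/8613725.
List the singular points by increasing real part (a conjugate pair: the negative imaginary part first).

Radius of convergence at 0: 7/6.
At -10/7: a pole of order 2; residue 3192096/8613725.
At 7/6: a pole of order 1; residue -5865321/8613725.


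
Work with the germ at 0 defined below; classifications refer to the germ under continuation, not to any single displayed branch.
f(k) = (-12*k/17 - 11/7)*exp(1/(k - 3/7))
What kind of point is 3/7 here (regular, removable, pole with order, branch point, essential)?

The point is an essential singularity.

The exponent 1/(k - (3/7)) has a pole at 3/7, so exp(1/(k - (3/7))) takes every nonzero value near it: an essential singularity (not a pole of any order).


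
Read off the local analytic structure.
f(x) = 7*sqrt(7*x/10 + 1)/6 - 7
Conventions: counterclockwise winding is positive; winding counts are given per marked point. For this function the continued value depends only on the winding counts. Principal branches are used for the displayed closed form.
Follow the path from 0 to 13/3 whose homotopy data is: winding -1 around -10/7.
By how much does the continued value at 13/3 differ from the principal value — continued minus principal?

Continued minus principal equals -(77/90)*sqrt(30).

The rational part is single-valued and drops out of the difference; each branch term changes only by its own monodromy.
(7/6)*sqrt(1 - x/(-10/7)): winding -1 is odd, the square root flips sign, contributing -2*(7/6)*sqrt(1 - (13/3)/(-10/7)) = -2*(7/6)*sqrt(121/30) = -(77/90)*sqrt(30).
Summing the contributions at x = 13/3 gives -(77/90)*sqrt(30).


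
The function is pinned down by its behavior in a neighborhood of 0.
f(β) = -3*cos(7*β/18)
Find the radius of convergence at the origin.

The factor cos(7*β/18) is entire and contributes no finite singular point.
The polynomial part has no poles.
No finite singular points: the Taylor series at 0 converges everywhere.

The radius of convergence is infinite.


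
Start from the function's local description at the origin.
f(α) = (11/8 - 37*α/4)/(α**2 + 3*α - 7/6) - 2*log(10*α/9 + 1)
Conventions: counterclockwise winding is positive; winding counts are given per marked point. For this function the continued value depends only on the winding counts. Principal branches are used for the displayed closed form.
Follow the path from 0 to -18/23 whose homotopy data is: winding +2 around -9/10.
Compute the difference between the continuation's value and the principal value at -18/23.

Continued minus principal equals -(8)*pi*i.

The rational part is single-valued and drops out of the difference; each branch term changes only by its own monodromy.
(-2)*log(1 - α/(-9/10)): each positive loop around -9/10 adds 2*pi*i to the log, so winding +2 contributes (-2)*(2)*2*pi*i = -(8)*pi*i.
Summing the contributions at α = -18/23 gives -(8)*pi*i.


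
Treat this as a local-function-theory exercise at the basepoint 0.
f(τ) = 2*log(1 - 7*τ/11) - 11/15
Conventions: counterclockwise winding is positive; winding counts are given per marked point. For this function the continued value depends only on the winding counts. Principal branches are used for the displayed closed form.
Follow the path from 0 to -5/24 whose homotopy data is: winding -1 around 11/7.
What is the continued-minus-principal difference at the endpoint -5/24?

The rational part is single-valued and drops out of the difference; each branch term changes only by its own monodromy.
(2)*log(1 - τ/(11/7)): each positive loop around 11/7 adds 2*pi*i to the log, so winding -1 contributes (2)*(-1)*2*pi*i = -(4)*pi*i.
Summing the contributions at τ = -5/24 gives -(4)*pi*i.

Continued minus principal equals -(4)*pi*i.


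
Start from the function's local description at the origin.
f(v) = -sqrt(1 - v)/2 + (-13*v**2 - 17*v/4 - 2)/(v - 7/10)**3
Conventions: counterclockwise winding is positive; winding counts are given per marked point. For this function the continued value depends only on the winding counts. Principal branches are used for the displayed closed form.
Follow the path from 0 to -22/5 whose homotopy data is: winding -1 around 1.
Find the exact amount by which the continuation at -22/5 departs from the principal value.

Continued minus principal equals (3/5)*sqrt(15).

The rational part is single-valued and drops out of the difference; each branch term changes only by its own monodromy.
(-1/2)*sqrt(1 - v/(1)): winding -1 is odd, the square root flips sign, contributing -2*(-1/2)*sqrt(1 - (-22/5)/(1)) = -2*(-1/2)*sqrt(27/5) = (3/5)*sqrt(15).
Summing the contributions at v = -22/5 gives (3/5)*sqrt(15).
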